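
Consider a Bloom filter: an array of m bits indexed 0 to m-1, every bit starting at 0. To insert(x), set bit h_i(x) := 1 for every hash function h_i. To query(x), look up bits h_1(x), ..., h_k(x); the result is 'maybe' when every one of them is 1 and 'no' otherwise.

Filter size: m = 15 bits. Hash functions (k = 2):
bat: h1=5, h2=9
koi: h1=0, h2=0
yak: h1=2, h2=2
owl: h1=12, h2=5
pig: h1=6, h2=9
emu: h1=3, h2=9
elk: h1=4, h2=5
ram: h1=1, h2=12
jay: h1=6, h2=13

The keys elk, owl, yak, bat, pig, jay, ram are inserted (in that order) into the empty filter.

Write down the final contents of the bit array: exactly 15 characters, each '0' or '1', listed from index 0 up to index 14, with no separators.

Start: bits=000000000000000
After insert 'elk': sets bits 4 5 -> bits=000011000000000
After insert 'owl': sets bits 5 12 -> bits=000011000000100
After insert 'yak': sets bits 2 -> bits=001011000000100
After insert 'bat': sets bits 5 9 -> bits=001011000100100
After insert 'pig': sets bits 6 9 -> bits=001011100100100
After insert 'jay': sets bits 6 13 -> bits=001011100100110
After insert 'ram': sets bits 1 12 -> bits=011011100100110

Answer: 011011100100110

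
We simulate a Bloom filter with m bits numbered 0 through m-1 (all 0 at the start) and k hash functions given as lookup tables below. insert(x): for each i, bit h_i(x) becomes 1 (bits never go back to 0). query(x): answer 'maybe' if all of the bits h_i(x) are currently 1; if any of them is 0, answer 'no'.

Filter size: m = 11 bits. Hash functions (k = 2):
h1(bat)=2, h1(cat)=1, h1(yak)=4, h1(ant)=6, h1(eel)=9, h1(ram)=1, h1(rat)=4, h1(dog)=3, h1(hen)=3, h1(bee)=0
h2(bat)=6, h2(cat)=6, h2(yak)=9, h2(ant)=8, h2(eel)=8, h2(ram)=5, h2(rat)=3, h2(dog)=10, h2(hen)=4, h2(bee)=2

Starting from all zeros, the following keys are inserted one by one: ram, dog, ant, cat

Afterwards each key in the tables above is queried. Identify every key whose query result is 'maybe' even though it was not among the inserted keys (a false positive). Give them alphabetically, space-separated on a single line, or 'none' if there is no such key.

Start: bits=00000000000
After insert 'ram': sets bits 1 5 -> bits=01000100000
After insert 'dog': sets bits 3 10 -> bits=01010100001
After insert 'ant': sets bits 6 8 -> bits=01010110101
After insert 'cat': sets bits 1 6 -> bits=01010110101
Not inserted: bat bee eel hen rat yak — query each against bits=01010110101:
query bat: checks bit2=0, bit6=1 (has a 0) -> no => not a false positive
query bee: checks bit0=0, bit2=0 (has a 0) -> no => not a false positive
query eel: checks bit8=1, bit9=0 (has a 0) -> no => not a false positive
query hen: checks bit3=1, bit4=0 (has a 0) -> no => not a false positive
query rat: checks bit3=1, bit4=0 (has a 0) -> no => not a false positive
query yak: checks bit4=0, bit9=0 (has a 0) -> no => not a false positive
False positives (alphabetical): none

Answer: none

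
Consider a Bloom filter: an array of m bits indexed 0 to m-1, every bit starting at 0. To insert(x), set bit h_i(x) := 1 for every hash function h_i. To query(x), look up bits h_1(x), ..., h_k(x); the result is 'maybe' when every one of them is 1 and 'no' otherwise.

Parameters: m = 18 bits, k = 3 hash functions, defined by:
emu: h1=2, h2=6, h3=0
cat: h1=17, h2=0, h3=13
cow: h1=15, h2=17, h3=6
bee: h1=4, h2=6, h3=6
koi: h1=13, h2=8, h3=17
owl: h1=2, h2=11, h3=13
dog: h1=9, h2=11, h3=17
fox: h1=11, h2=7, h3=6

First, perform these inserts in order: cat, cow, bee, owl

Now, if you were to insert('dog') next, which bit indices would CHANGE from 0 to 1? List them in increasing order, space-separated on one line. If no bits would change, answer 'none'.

Start: bits=000000000000000000
After insert 'cat': sets bits 0 13 17 -> bits=100000000000010001
After insert 'cow': sets bits 6 15 17 -> bits=100000100000010101
After insert 'bee': sets bits 4 6 -> bits=100010100000010101
After insert 'owl': sets bits 2 11 13 -> bits=101010100001010101
insert 'dog' would touch bits 9 11 17; currently bit9=0, bit11=1, bit17=1
Bits that are 0 among those (would change 0->1): 9

Answer: 9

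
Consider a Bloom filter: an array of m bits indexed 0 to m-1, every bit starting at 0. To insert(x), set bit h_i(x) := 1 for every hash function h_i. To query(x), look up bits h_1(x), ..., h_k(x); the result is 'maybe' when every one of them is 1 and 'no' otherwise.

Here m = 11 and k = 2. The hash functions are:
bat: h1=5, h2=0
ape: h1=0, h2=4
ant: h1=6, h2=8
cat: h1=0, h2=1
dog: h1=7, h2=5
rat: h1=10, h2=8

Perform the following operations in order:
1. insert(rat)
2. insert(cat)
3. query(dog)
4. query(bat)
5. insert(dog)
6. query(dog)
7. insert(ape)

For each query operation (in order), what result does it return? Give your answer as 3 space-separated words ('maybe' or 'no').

Start: bits=00000000000
Op 1: insert rat -> sets bits 8 10 -> bits=00000000101
Op 2: insert cat -> sets bits 0 1 -> bits=11000000101
Op 3: query dog -> checks bit5=0, bit7=0 (has a 0) -> no
Op 4: query bat -> checks bit0=1, bit5=0 (has a 0) -> no
Op 5: insert dog -> sets bits 5 7 -> bits=11000101101
Op 6: query dog -> checks bit5=1, bit7=1 (all 1) -> maybe
Op 7: insert ape -> sets bits 0 4 -> bits=11001101101
Query results in order: no no maybe

Answer: no no maybe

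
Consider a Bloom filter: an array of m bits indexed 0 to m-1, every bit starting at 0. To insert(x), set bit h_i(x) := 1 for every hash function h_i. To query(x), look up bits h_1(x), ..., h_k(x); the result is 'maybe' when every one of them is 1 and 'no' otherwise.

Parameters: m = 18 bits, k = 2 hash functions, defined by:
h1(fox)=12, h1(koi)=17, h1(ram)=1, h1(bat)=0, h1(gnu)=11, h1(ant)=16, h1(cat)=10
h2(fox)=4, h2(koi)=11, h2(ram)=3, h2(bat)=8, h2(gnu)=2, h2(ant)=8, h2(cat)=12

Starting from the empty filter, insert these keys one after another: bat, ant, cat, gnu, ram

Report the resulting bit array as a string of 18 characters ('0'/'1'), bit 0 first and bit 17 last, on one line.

Answer: 111100001011100010

Derivation:
Start: bits=000000000000000000
After insert 'bat': sets bits 0 8 -> bits=100000001000000000
After insert 'ant': sets bits 8 16 -> bits=100000001000000010
After insert 'cat': sets bits 10 12 -> bits=100000001010100010
After insert 'gnu': sets bits 2 11 -> bits=101000001011100010
After insert 'ram': sets bits 1 3 -> bits=111100001011100010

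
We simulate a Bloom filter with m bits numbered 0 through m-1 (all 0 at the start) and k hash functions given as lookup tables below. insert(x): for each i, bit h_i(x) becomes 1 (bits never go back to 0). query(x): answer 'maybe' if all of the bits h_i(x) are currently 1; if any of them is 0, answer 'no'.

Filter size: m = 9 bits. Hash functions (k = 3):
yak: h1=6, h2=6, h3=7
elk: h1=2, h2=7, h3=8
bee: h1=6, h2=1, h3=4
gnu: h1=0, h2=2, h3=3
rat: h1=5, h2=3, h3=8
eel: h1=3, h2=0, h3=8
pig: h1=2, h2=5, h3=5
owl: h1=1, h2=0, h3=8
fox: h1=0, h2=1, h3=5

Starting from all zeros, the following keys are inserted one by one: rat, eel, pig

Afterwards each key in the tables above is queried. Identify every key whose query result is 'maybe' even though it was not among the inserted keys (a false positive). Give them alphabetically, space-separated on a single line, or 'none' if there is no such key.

Answer: gnu

Derivation:
Start: bits=000000000
After insert 'rat': sets bits 3 5 8 -> bits=000101001
After insert 'eel': sets bits 0 3 8 -> bits=100101001
After insert 'pig': sets bits 2 5 -> bits=101101001
Not inserted: bee elk fox gnu owl yak — query each against bits=101101001:
query bee: checks bit1=0, bit4=0, bit6=0 (has a 0) -> no => not a false positive
query elk: checks bit2=1, bit7=0, bit8=1 (has a 0) -> no => not a false positive
query fox: checks bit0=1, bit1=0, bit5=1 (has a 0) -> no => not a false positive
query gnu: checks bit0=1, bit2=1, bit3=1 (all 1) -> maybe => FALSE POSITIVE
query owl: checks bit0=1, bit1=0, bit8=1 (has a 0) -> no => not a false positive
query yak: checks bit6=0, bit7=0 (has a 0) -> no => not a false positive
False positives (alphabetical): gnu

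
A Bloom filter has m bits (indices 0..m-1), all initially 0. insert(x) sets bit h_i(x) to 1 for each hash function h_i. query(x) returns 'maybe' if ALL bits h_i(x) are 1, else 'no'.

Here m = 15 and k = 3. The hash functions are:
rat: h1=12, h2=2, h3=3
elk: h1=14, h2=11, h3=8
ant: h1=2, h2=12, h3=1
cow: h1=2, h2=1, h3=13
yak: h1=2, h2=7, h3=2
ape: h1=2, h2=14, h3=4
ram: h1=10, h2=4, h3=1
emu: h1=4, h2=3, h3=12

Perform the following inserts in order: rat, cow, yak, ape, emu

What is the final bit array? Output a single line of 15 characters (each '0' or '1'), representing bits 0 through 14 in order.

Answer: 011110010000111

Derivation:
Start: bits=000000000000000
After insert 'rat': sets bits 2 3 12 -> bits=001100000000100
After insert 'cow': sets bits 1 2 13 -> bits=011100000000110
After insert 'yak': sets bits 2 7 -> bits=011100010000110
After insert 'ape': sets bits 2 4 14 -> bits=011110010000111
After insert 'emu': sets bits 3 4 12 -> bits=011110010000111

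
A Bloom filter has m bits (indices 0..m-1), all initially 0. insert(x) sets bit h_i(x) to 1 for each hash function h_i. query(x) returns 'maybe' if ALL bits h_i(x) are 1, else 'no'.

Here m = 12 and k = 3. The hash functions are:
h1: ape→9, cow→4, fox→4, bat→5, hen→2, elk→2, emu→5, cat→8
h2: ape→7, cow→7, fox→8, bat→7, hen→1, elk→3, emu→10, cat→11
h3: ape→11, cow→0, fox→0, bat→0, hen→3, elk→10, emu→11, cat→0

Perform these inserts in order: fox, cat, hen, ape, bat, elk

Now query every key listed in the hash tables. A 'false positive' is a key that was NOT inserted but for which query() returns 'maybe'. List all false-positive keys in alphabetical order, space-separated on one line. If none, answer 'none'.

Answer: cow emu

Derivation:
Start: bits=000000000000
After insert 'fox': sets bits 0 4 8 -> bits=100010001000
After insert 'cat': sets bits 0 8 11 -> bits=100010001001
After insert 'hen': sets bits 1 2 3 -> bits=111110001001
After insert 'ape': sets bits 7 9 11 -> bits=111110011101
After insert 'bat': sets bits 0 5 7 -> bits=111111011101
After insert 'elk': sets bits 2 3 10 -> bits=111111011111
Not inserted: cow emu — query each against bits=111111011111:
query cow: checks bit0=1, bit4=1, bit7=1 (all 1) -> maybe => FALSE POSITIVE
query emu: checks bit5=1, bit10=1, bit11=1 (all 1) -> maybe => FALSE POSITIVE
False positives (alphabetical): cow emu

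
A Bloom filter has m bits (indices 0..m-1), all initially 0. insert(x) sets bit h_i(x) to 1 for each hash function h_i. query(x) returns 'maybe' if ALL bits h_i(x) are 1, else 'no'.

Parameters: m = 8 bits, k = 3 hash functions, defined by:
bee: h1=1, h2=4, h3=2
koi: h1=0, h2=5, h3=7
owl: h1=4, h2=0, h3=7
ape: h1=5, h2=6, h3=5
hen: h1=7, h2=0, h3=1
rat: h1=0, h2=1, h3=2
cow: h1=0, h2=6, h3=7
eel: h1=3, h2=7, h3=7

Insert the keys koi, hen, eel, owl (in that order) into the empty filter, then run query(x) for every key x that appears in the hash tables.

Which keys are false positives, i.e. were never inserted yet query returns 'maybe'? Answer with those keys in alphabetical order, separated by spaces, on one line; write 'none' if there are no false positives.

Answer: none

Derivation:
Start: bits=00000000
After insert 'koi': sets bits 0 5 7 -> bits=10000101
After insert 'hen': sets bits 0 1 7 -> bits=11000101
After insert 'eel': sets bits 3 7 -> bits=11010101
After insert 'owl': sets bits 0 4 7 -> bits=11011101
Not inserted: ape bee cow rat — query each against bits=11011101:
query ape: checks bit5=1, bit6=0 (has a 0) -> no => not a false positive
query bee: checks bit1=1, bit2=0, bit4=1 (has a 0) -> no => not a false positive
query cow: checks bit0=1, bit6=0, bit7=1 (has a 0) -> no => not a false positive
query rat: checks bit0=1, bit1=1, bit2=0 (has a 0) -> no => not a false positive
False positives (alphabetical): none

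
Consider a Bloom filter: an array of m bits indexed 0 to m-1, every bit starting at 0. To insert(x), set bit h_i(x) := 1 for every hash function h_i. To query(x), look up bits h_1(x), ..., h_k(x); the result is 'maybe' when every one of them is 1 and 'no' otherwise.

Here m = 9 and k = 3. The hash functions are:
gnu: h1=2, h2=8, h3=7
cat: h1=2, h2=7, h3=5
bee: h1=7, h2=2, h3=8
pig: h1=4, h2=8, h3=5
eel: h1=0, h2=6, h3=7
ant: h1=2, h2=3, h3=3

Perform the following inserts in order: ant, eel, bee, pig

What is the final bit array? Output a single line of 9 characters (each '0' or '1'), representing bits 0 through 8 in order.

Start: bits=000000000
After insert 'ant': sets bits 2 3 -> bits=001100000
After insert 'eel': sets bits 0 6 7 -> bits=101100110
After insert 'bee': sets bits 2 7 8 -> bits=101100111
After insert 'pig': sets bits 4 5 8 -> bits=101111111

Answer: 101111111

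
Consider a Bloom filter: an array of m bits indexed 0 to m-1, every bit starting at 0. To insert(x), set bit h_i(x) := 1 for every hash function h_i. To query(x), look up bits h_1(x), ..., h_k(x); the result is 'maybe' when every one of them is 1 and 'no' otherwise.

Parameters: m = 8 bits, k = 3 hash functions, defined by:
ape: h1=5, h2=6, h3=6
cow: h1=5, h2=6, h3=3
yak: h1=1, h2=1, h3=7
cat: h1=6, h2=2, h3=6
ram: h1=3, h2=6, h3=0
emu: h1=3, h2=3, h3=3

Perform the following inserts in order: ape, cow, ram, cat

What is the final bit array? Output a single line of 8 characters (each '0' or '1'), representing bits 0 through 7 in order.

Start: bits=00000000
After insert 'ape': sets bits 5 6 -> bits=00000110
After insert 'cow': sets bits 3 5 6 -> bits=00010110
After insert 'ram': sets bits 0 3 6 -> bits=10010110
After insert 'cat': sets bits 2 6 -> bits=10110110

Answer: 10110110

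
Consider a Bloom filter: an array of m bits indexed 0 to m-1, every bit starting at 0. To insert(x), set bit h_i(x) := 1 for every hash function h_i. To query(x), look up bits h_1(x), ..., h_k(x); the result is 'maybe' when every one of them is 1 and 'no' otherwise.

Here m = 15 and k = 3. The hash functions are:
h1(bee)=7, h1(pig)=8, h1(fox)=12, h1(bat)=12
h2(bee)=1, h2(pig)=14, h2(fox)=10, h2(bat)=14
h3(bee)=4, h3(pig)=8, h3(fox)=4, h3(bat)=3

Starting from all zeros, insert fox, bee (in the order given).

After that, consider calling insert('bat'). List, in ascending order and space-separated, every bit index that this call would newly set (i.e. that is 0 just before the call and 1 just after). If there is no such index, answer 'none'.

Start: bits=000000000000000
After insert 'fox': sets bits 4 10 12 -> bits=000010000010100
After insert 'bee': sets bits 1 4 7 -> bits=010010010010100
insert 'bat' would touch bits 3 12 14; currently bit3=0, bit12=1, bit14=0
Bits that are 0 among those (would change 0->1): 3 14

Answer: 3 14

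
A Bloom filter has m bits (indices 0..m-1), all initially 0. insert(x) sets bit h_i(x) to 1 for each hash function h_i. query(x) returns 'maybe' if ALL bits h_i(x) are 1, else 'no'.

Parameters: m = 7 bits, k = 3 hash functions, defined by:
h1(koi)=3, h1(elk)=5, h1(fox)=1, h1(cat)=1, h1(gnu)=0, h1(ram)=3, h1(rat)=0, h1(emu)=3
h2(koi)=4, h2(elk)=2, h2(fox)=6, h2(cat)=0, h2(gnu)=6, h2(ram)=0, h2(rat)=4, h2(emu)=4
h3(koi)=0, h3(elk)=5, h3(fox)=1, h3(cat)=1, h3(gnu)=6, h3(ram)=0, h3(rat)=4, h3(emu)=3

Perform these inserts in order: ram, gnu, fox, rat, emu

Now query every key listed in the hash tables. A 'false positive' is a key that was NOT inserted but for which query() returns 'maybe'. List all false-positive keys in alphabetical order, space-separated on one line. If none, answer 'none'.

Answer: cat koi

Derivation:
Start: bits=0000000
After insert 'ram': sets bits 0 3 -> bits=1001000
After insert 'gnu': sets bits 0 6 -> bits=1001001
After insert 'fox': sets bits 1 6 -> bits=1101001
After insert 'rat': sets bits 0 4 -> bits=1101101
After insert 'emu': sets bits 3 4 -> bits=1101101
Not inserted: cat elk koi — query each against bits=1101101:
query cat: checks bit0=1, bit1=1 (all 1) -> maybe => FALSE POSITIVE
query elk: checks bit2=0, bit5=0 (has a 0) -> no => not a false positive
query koi: checks bit0=1, bit3=1, bit4=1 (all 1) -> maybe => FALSE POSITIVE
False positives (alphabetical): cat koi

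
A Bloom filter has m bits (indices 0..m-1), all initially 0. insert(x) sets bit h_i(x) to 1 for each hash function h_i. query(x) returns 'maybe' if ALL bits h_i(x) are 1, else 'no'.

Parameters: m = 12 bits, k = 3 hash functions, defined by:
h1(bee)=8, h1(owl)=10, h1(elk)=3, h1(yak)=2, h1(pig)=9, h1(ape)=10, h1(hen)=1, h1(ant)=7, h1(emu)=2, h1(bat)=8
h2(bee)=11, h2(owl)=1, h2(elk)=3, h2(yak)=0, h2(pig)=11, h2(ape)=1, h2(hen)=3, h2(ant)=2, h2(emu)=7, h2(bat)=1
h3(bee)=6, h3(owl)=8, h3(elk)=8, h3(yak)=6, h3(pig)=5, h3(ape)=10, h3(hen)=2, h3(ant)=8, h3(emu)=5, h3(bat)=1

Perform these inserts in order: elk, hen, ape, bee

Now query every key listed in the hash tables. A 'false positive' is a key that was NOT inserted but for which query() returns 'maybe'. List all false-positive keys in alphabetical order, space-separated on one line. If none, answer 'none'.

Answer: bat owl

Derivation:
Start: bits=000000000000
After insert 'elk': sets bits 3 8 -> bits=000100001000
After insert 'hen': sets bits 1 2 3 -> bits=011100001000
After insert 'ape': sets bits 1 10 -> bits=011100001010
After insert 'bee': sets bits 6 8 11 -> bits=011100101011
Not inserted: ant bat emu owl pig yak — query each against bits=011100101011:
query ant: checks bit2=1, bit7=0, bit8=1 (has a 0) -> no => not a false positive
query bat: checks bit1=1, bit8=1 (all 1) -> maybe => FALSE POSITIVE
query emu: checks bit2=1, bit5=0, bit7=0 (has a 0) -> no => not a false positive
query owl: checks bit1=1, bit8=1, bit10=1 (all 1) -> maybe => FALSE POSITIVE
query pig: checks bit5=0, bit9=0, bit11=1 (has a 0) -> no => not a false positive
query yak: checks bit0=0, bit2=1, bit6=1 (has a 0) -> no => not a false positive
False positives (alphabetical): bat owl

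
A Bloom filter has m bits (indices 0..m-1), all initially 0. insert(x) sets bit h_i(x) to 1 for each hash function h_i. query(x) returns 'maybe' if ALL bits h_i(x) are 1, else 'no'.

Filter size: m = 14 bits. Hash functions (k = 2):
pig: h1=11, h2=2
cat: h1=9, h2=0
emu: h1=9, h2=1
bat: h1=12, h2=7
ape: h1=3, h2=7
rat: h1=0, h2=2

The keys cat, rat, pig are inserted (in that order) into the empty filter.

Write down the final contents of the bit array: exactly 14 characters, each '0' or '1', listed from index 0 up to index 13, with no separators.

Answer: 10100000010100

Derivation:
Start: bits=00000000000000
After insert 'cat': sets bits 0 9 -> bits=10000000010000
After insert 'rat': sets bits 0 2 -> bits=10100000010000
After insert 'pig': sets bits 2 11 -> bits=10100000010100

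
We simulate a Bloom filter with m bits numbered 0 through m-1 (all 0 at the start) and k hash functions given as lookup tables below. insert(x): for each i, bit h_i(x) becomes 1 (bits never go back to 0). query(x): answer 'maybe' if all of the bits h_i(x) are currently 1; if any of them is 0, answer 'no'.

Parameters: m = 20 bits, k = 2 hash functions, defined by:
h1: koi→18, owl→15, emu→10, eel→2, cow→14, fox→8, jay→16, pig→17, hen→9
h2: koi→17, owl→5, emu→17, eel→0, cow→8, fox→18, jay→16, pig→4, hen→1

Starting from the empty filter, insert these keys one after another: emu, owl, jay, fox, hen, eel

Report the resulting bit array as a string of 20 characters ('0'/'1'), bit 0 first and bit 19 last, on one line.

Answer: 11100100111000011110

Derivation:
Start: bits=00000000000000000000
After insert 'emu': sets bits 10 17 -> bits=00000000001000000100
After insert 'owl': sets bits 5 15 -> bits=00000100001000010100
After insert 'jay': sets bits 16 -> bits=00000100001000011100
After insert 'fox': sets bits 8 18 -> bits=00000100101000011110
After insert 'hen': sets bits 1 9 -> bits=01000100111000011110
After insert 'eel': sets bits 0 2 -> bits=11100100111000011110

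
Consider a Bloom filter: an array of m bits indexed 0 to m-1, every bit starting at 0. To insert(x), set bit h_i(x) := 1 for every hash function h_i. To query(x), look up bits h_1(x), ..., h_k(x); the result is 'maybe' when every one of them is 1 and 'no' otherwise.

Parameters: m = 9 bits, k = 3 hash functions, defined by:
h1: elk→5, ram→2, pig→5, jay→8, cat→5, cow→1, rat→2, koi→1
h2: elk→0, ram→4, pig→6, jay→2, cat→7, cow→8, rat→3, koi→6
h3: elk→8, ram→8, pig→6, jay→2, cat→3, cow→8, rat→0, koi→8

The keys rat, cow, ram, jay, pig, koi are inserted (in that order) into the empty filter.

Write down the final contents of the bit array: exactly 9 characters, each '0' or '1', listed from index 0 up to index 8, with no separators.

Start: bits=000000000
After insert 'rat': sets bits 0 2 3 -> bits=101100000
After insert 'cow': sets bits 1 8 -> bits=111100001
After insert 'ram': sets bits 2 4 8 -> bits=111110001
After insert 'jay': sets bits 2 8 -> bits=111110001
After insert 'pig': sets bits 5 6 -> bits=111111101
After insert 'koi': sets bits 1 6 8 -> bits=111111101

Answer: 111111101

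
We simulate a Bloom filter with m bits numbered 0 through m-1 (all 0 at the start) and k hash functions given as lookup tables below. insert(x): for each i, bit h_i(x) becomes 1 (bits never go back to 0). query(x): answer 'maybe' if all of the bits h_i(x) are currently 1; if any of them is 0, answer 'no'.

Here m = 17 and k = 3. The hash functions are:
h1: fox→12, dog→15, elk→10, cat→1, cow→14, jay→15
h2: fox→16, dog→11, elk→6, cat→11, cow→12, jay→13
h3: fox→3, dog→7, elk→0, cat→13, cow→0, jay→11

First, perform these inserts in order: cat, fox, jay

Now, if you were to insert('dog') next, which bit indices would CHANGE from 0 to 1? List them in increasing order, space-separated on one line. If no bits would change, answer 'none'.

Start: bits=00000000000000000
After insert 'cat': sets bits 1 11 13 -> bits=01000000000101000
After insert 'fox': sets bits 3 12 16 -> bits=01010000000111001
After insert 'jay': sets bits 11 13 15 -> bits=01010000000111011
insert 'dog' would touch bits 7 11 15; currently bit7=0, bit11=1, bit15=1
Bits that are 0 among those (would change 0->1): 7

Answer: 7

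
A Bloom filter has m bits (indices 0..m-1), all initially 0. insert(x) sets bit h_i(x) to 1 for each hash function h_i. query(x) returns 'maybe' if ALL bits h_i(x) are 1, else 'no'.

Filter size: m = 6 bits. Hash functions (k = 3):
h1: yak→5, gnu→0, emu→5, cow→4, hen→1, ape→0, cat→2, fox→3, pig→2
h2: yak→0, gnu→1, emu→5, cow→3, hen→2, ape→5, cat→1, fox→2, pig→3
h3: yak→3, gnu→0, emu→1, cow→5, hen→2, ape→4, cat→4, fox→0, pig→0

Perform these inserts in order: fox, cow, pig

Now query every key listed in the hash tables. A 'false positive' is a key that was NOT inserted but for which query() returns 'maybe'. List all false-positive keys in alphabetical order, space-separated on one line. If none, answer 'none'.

Start: bits=000000
After insert 'fox': sets bits 0 2 3 -> bits=101100
After insert 'cow': sets bits 3 4 5 -> bits=101111
After insert 'pig': sets bits 0 2 3 -> bits=101111
Not inserted: ape cat emu gnu hen yak — query each against bits=101111:
query ape: checks bit0=1, bit4=1, bit5=1 (all 1) -> maybe => FALSE POSITIVE
query cat: checks bit1=0, bit2=1, bit4=1 (has a 0) -> no => not a false positive
query emu: checks bit1=0, bit5=1 (has a 0) -> no => not a false positive
query gnu: checks bit0=1, bit1=0 (has a 0) -> no => not a false positive
query hen: checks bit1=0, bit2=1 (has a 0) -> no => not a false positive
query yak: checks bit0=1, bit3=1, bit5=1 (all 1) -> maybe => FALSE POSITIVE
False positives (alphabetical): ape yak

Answer: ape yak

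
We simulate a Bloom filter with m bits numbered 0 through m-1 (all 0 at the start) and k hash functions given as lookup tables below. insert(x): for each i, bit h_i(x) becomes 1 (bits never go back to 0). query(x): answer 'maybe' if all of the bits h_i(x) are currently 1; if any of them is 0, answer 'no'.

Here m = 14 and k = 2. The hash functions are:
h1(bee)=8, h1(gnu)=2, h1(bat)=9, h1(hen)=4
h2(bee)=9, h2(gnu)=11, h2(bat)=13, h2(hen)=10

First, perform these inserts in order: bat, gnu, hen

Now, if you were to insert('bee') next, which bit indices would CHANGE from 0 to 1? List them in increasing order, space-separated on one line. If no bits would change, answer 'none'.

Answer: 8

Derivation:
Start: bits=00000000000000
After insert 'bat': sets bits 9 13 -> bits=00000000010001
After insert 'gnu': sets bits 2 11 -> bits=00100000010101
After insert 'hen': sets bits 4 10 -> bits=00101000011101
insert 'bee' would touch bits 8 9; currently bit8=0, bit9=1
Bits that are 0 among those (would change 0->1): 8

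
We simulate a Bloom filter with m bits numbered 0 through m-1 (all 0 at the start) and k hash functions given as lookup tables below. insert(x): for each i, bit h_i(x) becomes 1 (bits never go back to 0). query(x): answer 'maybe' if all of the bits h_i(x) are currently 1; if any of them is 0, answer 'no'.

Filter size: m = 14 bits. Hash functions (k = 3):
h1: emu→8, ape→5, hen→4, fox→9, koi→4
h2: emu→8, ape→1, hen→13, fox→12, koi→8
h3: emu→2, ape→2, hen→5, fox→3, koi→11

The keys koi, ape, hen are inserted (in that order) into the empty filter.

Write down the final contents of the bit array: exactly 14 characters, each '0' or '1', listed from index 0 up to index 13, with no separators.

Answer: 01101100100101

Derivation:
Start: bits=00000000000000
After insert 'koi': sets bits 4 8 11 -> bits=00001000100100
After insert 'ape': sets bits 1 2 5 -> bits=01101100100100
After insert 'hen': sets bits 4 5 13 -> bits=01101100100101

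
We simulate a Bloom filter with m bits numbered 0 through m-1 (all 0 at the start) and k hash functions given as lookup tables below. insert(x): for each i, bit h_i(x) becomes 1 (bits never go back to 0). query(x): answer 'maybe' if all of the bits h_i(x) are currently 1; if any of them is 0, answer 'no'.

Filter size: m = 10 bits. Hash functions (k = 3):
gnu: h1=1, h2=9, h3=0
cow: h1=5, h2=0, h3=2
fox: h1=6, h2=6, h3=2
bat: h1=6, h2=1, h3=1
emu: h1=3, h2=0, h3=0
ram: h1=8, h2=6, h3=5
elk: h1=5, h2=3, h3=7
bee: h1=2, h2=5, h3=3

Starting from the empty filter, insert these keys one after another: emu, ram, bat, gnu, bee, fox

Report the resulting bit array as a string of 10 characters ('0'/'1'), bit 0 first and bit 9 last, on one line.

Answer: 1111011011

Derivation:
Start: bits=0000000000
After insert 'emu': sets bits 0 3 -> bits=1001000000
After insert 'ram': sets bits 5 6 8 -> bits=1001011010
After insert 'bat': sets bits 1 6 -> bits=1101011010
After insert 'gnu': sets bits 0 1 9 -> bits=1101011011
After insert 'bee': sets bits 2 3 5 -> bits=1111011011
After insert 'fox': sets bits 2 6 -> bits=1111011011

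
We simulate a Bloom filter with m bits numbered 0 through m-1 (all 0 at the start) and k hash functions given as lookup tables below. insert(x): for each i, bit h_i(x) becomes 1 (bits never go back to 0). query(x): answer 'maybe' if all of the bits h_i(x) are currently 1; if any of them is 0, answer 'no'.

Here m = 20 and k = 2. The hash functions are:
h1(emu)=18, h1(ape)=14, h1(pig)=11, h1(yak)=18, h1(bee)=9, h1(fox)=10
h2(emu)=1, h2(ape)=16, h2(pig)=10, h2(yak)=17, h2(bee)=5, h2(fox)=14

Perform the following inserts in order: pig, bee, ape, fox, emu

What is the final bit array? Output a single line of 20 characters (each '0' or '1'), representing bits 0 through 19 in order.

Answer: 01000100011100101010

Derivation:
Start: bits=00000000000000000000
After insert 'pig': sets bits 10 11 -> bits=00000000001100000000
After insert 'bee': sets bits 5 9 -> bits=00000100011100000000
After insert 'ape': sets bits 14 16 -> bits=00000100011100101000
After insert 'fox': sets bits 10 14 -> bits=00000100011100101000
After insert 'emu': sets bits 1 18 -> bits=01000100011100101010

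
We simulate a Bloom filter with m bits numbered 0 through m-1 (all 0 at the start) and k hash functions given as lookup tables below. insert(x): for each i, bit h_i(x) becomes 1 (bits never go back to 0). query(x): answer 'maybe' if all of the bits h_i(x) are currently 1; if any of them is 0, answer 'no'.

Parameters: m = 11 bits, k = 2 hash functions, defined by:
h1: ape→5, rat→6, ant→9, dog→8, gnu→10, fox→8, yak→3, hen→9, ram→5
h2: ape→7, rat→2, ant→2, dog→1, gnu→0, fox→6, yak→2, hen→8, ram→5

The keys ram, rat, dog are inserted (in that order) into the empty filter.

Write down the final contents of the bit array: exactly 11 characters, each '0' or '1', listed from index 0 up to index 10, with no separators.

Start: bits=00000000000
After insert 'ram': sets bits 5 -> bits=00000100000
After insert 'rat': sets bits 2 6 -> bits=00100110000
After insert 'dog': sets bits 1 8 -> bits=01100110100

Answer: 01100110100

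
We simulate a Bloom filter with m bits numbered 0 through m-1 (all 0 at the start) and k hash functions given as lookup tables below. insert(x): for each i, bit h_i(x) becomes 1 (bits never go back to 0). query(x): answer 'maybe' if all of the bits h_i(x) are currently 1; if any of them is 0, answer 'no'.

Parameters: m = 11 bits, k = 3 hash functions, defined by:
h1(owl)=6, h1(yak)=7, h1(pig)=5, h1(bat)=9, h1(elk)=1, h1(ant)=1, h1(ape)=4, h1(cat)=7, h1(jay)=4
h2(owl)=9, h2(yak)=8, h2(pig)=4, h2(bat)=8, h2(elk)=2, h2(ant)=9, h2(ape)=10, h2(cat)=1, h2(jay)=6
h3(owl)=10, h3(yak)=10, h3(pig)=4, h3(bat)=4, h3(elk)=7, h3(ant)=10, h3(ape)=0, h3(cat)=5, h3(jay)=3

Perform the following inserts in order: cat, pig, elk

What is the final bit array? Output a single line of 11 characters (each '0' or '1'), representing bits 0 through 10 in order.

Start: bits=00000000000
After insert 'cat': sets bits 1 5 7 -> bits=01000101000
After insert 'pig': sets bits 4 5 -> bits=01001101000
After insert 'elk': sets bits 1 2 7 -> bits=01101101000

Answer: 01101101000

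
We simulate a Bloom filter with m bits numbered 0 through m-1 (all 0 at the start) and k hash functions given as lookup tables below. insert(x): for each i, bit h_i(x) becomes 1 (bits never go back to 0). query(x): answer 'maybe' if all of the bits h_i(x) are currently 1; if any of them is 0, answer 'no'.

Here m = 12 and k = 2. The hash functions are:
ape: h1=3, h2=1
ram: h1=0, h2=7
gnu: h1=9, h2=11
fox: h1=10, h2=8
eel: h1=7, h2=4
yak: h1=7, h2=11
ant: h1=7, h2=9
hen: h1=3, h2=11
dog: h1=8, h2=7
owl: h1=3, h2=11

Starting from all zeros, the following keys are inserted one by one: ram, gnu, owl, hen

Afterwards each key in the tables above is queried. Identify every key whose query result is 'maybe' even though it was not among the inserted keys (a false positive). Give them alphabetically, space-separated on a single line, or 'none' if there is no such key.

Start: bits=000000000000
After insert 'ram': sets bits 0 7 -> bits=100000010000
After insert 'gnu': sets bits 9 11 -> bits=100000010101
After insert 'owl': sets bits 3 11 -> bits=100100010101
After insert 'hen': sets bits 3 11 -> bits=100100010101
Not inserted: ant ape dog eel fox yak — query each against bits=100100010101:
query ant: checks bit7=1, bit9=1 (all 1) -> maybe => FALSE POSITIVE
query ape: checks bit1=0, bit3=1 (has a 0) -> no => not a false positive
query dog: checks bit7=1, bit8=0 (has a 0) -> no => not a false positive
query eel: checks bit4=0, bit7=1 (has a 0) -> no => not a false positive
query fox: checks bit8=0, bit10=0 (has a 0) -> no => not a false positive
query yak: checks bit7=1, bit11=1 (all 1) -> maybe => FALSE POSITIVE
False positives (alphabetical): ant yak

Answer: ant yak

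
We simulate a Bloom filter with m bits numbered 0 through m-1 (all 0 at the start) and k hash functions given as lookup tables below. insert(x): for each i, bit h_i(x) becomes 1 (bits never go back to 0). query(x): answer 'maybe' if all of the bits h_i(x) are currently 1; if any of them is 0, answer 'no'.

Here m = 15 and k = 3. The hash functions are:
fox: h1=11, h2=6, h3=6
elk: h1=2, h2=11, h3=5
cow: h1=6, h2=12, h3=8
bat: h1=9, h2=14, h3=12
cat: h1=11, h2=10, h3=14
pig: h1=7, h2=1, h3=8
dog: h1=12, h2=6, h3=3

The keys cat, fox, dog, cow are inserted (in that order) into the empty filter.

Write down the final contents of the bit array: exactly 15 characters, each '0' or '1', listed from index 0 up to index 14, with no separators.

Start: bits=000000000000000
After insert 'cat': sets bits 10 11 14 -> bits=000000000011001
After insert 'fox': sets bits 6 11 -> bits=000000100011001
After insert 'dog': sets bits 3 6 12 -> bits=000100100011101
After insert 'cow': sets bits 6 8 12 -> bits=000100101011101

Answer: 000100101011101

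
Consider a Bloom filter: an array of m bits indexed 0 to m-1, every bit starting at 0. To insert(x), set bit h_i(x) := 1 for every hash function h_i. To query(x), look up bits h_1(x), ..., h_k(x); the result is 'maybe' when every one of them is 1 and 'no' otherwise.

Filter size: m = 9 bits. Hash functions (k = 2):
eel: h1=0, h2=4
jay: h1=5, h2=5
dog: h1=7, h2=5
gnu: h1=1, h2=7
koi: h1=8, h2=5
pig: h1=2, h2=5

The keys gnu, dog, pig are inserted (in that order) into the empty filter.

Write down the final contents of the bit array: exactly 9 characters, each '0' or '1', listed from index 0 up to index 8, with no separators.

Answer: 011001010

Derivation:
Start: bits=000000000
After insert 'gnu': sets bits 1 7 -> bits=010000010
After insert 'dog': sets bits 5 7 -> bits=010001010
After insert 'pig': sets bits 2 5 -> bits=011001010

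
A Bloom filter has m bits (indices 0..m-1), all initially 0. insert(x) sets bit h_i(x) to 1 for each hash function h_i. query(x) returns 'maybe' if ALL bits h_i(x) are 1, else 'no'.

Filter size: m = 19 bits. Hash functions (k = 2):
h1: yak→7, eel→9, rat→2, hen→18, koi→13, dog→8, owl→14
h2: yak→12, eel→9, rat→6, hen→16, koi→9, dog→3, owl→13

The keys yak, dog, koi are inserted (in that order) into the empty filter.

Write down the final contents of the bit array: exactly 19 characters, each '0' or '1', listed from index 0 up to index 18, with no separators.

Start: bits=0000000000000000000
After insert 'yak': sets bits 7 12 -> bits=0000000100001000000
After insert 'dog': sets bits 3 8 -> bits=0001000110001000000
After insert 'koi': sets bits 9 13 -> bits=0001000111001100000

Answer: 0001000111001100000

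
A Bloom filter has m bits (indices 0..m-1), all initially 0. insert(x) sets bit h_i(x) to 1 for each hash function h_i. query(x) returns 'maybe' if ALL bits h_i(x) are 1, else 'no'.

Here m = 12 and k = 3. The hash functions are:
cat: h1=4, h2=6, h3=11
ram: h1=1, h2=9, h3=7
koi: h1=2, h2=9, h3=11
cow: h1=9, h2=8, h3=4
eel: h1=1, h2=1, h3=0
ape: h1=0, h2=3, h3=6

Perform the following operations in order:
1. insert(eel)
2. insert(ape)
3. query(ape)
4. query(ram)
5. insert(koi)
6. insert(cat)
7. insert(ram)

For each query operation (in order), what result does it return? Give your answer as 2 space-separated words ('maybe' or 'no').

Start: bits=000000000000
Op 1: insert eel -> sets bits 0 1 -> bits=110000000000
Op 2: insert ape -> sets bits 0 3 6 -> bits=110100100000
Op 3: query ape -> checks bit0=1, bit3=1, bit6=1 (all 1) -> maybe
Op 4: query ram -> checks bit1=1, bit7=0, bit9=0 (has a 0) -> no
Op 5: insert koi -> sets bits 2 9 11 -> bits=111100100101
Op 6: insert cat -> sets bits 4 6 11 -> bits=111110100101
Op 7: insert ram -> sets bits 1 7 9 -> bits=111110110101
Query results in order: maybe no

Answer: maybe no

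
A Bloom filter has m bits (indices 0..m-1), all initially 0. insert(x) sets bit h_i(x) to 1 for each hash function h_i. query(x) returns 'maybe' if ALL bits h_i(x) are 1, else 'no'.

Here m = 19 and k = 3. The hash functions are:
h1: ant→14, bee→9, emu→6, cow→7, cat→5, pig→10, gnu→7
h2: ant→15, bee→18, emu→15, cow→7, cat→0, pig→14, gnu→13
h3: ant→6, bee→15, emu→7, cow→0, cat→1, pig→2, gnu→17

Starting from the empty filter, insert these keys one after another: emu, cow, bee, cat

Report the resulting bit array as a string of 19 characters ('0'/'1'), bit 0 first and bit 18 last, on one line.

Start: bits=0000000000000000000
After insert 'emu': sets bits 6 7 15 -> bits=0000001100000001000
After insert 'cow': sets bits 0 7 -> bits=1000001100000001000
After insert 'bee': sets bits 9 15 18 -> bits=1000001101000001001
After insert 'cat': sets bits 0 1 5 -> bits=1100011101000001001

Answer: 1100011101000001001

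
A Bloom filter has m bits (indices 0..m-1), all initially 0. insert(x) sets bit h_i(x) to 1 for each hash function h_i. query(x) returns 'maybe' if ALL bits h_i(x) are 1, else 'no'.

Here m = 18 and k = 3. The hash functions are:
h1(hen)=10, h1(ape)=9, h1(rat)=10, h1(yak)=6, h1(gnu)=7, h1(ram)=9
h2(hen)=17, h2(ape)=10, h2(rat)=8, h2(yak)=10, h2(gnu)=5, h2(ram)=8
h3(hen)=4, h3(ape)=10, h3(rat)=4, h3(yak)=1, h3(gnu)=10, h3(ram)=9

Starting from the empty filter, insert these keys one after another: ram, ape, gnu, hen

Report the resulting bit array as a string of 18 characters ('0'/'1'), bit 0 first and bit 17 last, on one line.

Answer: 000011011110000001

Derivation:
Start: bits=000000000000000000
After insert 'ram': sets bits 8 9 -> bits=000000001100000000
After insert 'ape': sets bits 9 10 -> bits=000000001110000000
After insert 'gnu': sets bits 5 7 10 -> bits=000001011110000000
After insert 'hen': sets bits 4 10 17 -> bits=000011011110000001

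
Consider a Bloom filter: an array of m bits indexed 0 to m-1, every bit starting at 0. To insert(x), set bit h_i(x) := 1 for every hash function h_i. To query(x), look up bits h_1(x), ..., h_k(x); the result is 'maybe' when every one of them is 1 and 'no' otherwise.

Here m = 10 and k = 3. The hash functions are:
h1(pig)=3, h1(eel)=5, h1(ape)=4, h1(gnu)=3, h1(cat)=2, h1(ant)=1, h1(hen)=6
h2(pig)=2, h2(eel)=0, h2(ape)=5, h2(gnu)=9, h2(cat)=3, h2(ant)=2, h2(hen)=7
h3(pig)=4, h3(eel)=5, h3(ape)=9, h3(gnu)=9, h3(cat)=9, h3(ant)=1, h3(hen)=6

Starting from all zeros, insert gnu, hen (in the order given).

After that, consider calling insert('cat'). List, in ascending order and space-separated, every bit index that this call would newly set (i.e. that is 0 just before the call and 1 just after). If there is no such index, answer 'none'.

Start: bits=0000000000
After insert 'gnu': sets bits 3 9 -> bits=0001000001
After insert 'hen': sets bits 6 7 -> bits=0001001101
insert 'cat' would touch bits 2 3 9; currently bit2=0, bit3=1, bit9=1
Bits that are 0 among those (would change 0->1): 2

Answer: 2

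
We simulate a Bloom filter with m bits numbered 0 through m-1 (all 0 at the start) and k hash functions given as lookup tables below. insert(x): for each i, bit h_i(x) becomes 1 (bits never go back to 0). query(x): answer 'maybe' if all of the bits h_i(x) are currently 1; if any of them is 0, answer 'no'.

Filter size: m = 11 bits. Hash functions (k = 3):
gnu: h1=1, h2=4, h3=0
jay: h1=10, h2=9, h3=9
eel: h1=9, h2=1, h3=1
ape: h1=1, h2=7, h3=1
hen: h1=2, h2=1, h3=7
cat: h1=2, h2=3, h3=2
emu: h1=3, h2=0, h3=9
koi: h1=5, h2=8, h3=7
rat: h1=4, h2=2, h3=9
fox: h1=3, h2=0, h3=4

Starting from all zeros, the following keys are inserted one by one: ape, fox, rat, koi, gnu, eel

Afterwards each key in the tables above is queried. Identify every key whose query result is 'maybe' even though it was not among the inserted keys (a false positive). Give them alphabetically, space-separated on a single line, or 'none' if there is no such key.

Start: bits=00000000000
After insert 'ape': sets bits 1 7 -> bits=01000001000
After insert 'fox': sets bits 0 3 4 -> bits=11011001000
After insert 'rat': sets bits 2 4 9 -> bits=11111001010
After insert 'koi': sets bits 5 7 8 -> bits=11111101110
After insert 'gnu': sets bits 0 1 4 -> bits=11111101110
After insert 'eel': sets bits 1 9 -> bits=11111101110
Not inserted: cat emu hen jay — query each against bits=11111101110:
query cat: checks bit2=1, bit3=1 (all 1) -> maybe => FALSE POSITIVE
query emu: checks bit0=1, bit3=1, bit9=1 (all 1) -> maybe => FALSE POSITIVE
query hen: checks bit1=1, bit2=1, bit7=1 (all 1) -> maybe => FALSE POSITIVE
query jay: checks bit9=1, bit10=0 (has a 0) -> no => not a false positive
False positives (alphabetical): cat emu hen

Answer: cat emu hen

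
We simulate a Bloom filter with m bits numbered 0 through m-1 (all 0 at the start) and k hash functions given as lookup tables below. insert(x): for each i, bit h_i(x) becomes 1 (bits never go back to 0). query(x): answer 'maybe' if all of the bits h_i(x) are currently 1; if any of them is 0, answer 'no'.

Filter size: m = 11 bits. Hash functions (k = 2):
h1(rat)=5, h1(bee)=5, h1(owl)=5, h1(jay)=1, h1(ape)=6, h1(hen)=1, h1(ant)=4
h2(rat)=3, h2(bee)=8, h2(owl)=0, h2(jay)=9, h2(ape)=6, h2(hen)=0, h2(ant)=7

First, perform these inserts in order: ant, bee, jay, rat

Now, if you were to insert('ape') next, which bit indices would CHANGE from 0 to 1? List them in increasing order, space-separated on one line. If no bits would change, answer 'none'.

Start: bits=00000000000
After insert 'ant': sets bits 4 7 -> bits=00001001000
After insert 'bee': sets bits 5 8 -> bits=00001101100
After insert 'jay': sets bits 1 9 -> bits=01001101110
After insert 'rat': sets bits 3 5 -> bits=01011101110
insert 'ape' would touch bits 6; currently bit6=0
Bits that are 0 among those (would change 0->1): 6

Answer: 6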